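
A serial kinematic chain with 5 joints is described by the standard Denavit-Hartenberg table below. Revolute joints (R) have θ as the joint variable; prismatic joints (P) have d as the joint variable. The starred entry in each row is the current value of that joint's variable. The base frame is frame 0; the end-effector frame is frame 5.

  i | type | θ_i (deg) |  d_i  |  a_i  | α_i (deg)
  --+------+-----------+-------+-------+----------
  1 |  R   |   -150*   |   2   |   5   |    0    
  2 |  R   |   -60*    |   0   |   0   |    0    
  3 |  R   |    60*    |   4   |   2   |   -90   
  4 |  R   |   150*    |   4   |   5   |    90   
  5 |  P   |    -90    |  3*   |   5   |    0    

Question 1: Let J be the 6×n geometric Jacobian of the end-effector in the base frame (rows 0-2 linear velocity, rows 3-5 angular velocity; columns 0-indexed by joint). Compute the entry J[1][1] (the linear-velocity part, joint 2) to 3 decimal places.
0.219

axis z_1 = (0.0000,0.0000,1.0000); lever o_n−o_1 = (0.2189,1.2811,-1.0981)
cross product → J_v[:, 1] = (-1.2811,0.2189,0.0000)
J_ω[:, 1] = z_1
entry J[1][1] = 0.2189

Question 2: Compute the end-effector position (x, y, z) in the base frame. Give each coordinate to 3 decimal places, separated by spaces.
after link 1: o_1 = (-4.3301, -2.5000, 2.0000)
after link 2: o_2 = (-4.3301, -2.5000, 2.0000)
after link 3: o_3 = (-6.0622, -3.5000, 6.0000)
after link 4: o_4 = (-0.3122, -4.7990, 3.5000)
after link 5: o_5 = (-4.1112, -1.2189, 0.9019)

-4.111 -1.219 0.902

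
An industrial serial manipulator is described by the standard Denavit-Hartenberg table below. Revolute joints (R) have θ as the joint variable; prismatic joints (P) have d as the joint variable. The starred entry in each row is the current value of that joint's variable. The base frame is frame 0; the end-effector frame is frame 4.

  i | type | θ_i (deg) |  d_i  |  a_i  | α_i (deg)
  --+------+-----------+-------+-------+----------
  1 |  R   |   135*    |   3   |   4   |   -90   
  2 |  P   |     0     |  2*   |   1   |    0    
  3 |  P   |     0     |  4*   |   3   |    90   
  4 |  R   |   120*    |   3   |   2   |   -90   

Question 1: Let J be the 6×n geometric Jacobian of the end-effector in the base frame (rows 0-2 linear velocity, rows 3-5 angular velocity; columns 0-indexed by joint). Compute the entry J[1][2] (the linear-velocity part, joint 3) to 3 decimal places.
prismatic axis z_2 = (-0.7071,-0.7071,0.0000)
J_v[:, 2] = z_2; J_ω[:, 2] = (0,0,0)
entry J[1][2] = -0.7071

-0.707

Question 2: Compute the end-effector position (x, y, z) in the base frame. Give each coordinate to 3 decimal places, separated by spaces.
-10.417 -0.518 6.000

after link 1: o_1 = (-2.8284, 2.8284, 3.0000)
after link 2: o_2 = (-4.9497, 2.1213, 3.0000)
after link 3: o_3 = (-9.8995, 1.4142, 3.0000)
after link 4: o_4 = (-10.4171, -0.5176, 6.0000)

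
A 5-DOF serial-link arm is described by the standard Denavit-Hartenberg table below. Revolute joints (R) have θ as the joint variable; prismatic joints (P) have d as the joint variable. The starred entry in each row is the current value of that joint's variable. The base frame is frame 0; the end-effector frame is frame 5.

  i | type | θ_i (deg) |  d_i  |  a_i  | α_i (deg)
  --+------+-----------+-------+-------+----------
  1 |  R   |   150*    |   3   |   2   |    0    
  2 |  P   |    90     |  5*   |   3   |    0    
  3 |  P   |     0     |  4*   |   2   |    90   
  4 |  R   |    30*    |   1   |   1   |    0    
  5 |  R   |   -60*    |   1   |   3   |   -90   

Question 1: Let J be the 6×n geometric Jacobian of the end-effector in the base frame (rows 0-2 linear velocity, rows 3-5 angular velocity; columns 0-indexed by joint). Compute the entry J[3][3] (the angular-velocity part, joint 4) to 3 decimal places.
axis z_3 = (-0.8660,0.5000,0.0000); lever o_n−o_3 = (-3.4641,-2.0000,-1.0000)
cross product → J_v[:, 3] = (-0.5000,-0.8660,3.4641)
J_ω[:, 3] = z_3
entry J[3][3] = -0.8660

-0.866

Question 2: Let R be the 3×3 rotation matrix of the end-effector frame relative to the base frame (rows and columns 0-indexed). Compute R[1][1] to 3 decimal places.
End-effector y-axis (col 1 of R) = (0.8660,-0.5000,-0.0000)
R[1][1] = -0.5000

-0.500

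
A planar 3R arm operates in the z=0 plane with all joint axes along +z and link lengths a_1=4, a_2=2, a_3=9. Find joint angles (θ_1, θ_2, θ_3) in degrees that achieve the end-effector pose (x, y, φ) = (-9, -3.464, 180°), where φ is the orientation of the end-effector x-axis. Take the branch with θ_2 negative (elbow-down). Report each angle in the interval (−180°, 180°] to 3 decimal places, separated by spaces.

wrist centre = target − a_3·(cos φ, sin φ) = (0.0000, -3.4640)
cos θ_2 = (11.9993−4²−2²)/(2·4·2) = -0.5000; θ_2 = -120.0029° (elbow-down)
β = atan2(-3.4640,0.0000) = -90.0000°; ψ = atan2(-1.7320,2.9999) = -30.0000°
θ_1 = β − ψ = -60.0000°
θ_3 = φ − θ_1 − θ_2 = 0.0029° (wrapped to (-180°,180°])

-60.000 -120.003 0.003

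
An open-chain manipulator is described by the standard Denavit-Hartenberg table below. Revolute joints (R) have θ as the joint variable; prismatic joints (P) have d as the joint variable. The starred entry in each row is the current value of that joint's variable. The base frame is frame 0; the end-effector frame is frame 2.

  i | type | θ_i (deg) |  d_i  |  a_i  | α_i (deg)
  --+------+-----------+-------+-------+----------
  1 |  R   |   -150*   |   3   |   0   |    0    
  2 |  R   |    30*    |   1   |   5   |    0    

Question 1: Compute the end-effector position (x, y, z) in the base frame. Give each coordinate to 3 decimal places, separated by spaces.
after link 1: o_1 = (0.0000, 0.0000, 3.0000)
after link 2: o_2 = (-2.5000, -4.3301, 4.0000)

-2.500 -4.330 4.000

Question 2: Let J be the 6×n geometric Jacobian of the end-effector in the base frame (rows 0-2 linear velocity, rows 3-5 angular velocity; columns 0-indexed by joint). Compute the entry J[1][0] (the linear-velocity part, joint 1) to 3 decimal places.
-2.500

axis z_0 = ẑ; lever o_n−o_0 = (-2.5000,-4.3301,4.0000)
cross product → J_v[:, 0] = (4.3301,-2.5000,0.0000)
J_ω[:, 0] = z_0
entry J[1][0] = -2.5000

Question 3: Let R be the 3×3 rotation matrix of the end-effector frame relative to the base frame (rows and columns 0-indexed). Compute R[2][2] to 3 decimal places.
End-effector z-axis (col 2 of R) = (0.0000,0.0000,1.0000)
R[2][2] = 1.0000

1.000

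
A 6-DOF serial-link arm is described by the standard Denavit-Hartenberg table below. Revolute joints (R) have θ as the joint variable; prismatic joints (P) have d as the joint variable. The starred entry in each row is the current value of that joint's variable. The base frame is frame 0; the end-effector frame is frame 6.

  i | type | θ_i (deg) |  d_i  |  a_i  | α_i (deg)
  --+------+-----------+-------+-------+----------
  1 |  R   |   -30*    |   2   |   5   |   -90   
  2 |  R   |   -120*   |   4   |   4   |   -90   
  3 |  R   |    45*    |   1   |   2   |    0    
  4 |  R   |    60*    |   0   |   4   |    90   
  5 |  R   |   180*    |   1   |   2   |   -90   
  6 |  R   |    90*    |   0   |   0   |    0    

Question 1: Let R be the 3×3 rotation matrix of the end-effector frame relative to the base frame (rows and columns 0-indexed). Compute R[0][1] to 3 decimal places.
-0.371

End-effector y-axis (col 1 of R) = (-0.3709,-0.9012,-0.2241)
R[0][1] = -0.3709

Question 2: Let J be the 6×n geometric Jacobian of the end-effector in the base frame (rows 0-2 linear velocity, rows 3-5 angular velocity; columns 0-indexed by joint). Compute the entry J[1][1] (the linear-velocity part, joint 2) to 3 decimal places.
axis z_1 = (0.5000,0.8660,0.0000); lever o_n−o_1 = (-1.5910,1.3748,5.5771)
cross product → J_v[:, 1] = (4.8299,-2.7885,2.0652)
J_ω[:, 1] = z_1
entry J[1][1] = -2.7885

-2.789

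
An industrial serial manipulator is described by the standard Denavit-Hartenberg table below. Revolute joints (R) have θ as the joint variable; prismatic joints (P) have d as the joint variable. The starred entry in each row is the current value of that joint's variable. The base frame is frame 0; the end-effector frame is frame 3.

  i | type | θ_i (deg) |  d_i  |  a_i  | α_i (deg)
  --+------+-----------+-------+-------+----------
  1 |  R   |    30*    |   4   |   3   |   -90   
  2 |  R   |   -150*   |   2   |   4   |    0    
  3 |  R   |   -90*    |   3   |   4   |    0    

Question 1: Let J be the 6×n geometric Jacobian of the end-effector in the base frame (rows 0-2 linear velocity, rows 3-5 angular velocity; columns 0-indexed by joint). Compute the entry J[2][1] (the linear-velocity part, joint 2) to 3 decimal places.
5.464

axis z_1 = (-0.5000,0.8660,0.0000); lever o_n−o_1 = (-7.2321,1.5981,-1.4641)
cross product → J_v[:, 1] = (-1.2679,-0.7321,5.4641)
J_ω[:, 1] = z_1
entry J[2][1] = 5.4641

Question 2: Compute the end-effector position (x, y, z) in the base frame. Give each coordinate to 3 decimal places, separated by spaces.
-4.634 3.098 2.536

after link 1: o_1 = (2.5981, 1.5000, 4.0000)
after link 2: o_2 = (-1.4019, 1.5000, 6.0000)
after link 3: o_3 = (-4.6340, 3.0981, 2.5359)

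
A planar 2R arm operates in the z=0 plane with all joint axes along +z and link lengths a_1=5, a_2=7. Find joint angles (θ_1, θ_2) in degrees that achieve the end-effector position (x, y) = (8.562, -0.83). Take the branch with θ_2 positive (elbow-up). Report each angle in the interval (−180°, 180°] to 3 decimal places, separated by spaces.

-60.001 90.003

cos θ_2 = (73.9967−5²−7²)/(2·5·7) = -0.0000; θ_2 = 90.0027° (elbow-up)
β = atan2(-0.8300,8.5620) = -5.5370°; ψ = atan2(7.0000,4.9997) = 54.4641°
θ_1 = β − ψ = -60.0010°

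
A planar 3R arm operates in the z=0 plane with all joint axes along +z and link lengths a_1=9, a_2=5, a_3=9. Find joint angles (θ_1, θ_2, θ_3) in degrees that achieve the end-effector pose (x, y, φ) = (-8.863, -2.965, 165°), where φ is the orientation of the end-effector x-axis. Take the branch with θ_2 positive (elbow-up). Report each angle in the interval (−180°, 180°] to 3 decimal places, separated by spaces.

wrist centre = target − a_3·(cos φ, sin φ) = (-0.1697, -5.2944)
cos θ_2 = (28.0592−9²−5²)/(2·9·5) = -0.8660; θ_2 = 149.9982° (elbow-up)
β = atan2(-5.2944,-0.1697) = -91.8355°; ψ = atan2(2.5001,4.6700) = 28.1631°
θ_1 = β − ψ = -119.9986°
θ_3 = φ − θ_1 − θ_2 = 135.0005° (wrapped to (-180°,180°])

-119.999 149.998 135.000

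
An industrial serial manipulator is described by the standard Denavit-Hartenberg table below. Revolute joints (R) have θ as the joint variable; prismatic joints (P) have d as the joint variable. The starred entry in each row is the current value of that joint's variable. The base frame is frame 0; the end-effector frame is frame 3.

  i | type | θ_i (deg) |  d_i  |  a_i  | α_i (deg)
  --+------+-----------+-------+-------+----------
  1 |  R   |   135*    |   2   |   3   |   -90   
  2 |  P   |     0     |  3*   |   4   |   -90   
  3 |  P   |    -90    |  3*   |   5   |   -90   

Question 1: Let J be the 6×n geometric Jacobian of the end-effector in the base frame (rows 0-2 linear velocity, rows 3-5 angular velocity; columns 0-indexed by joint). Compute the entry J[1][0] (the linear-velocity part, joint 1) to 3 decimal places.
axis z_0 = ẑ; lever o_n−o_0 = (-10.6066,-0.7071,-1.0000)
cross product → J_v[:, 0] = (0.7071,-10.6066,0.0000)
J_ω[:, 0] = z_0
entry J[1][0] = -10.6066

-10.607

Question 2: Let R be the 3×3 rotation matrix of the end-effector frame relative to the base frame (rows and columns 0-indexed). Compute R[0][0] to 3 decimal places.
End-effector x-axis (col 0 of R) = (-0.7071,-0.7071,0.0000)
R[0][0] = -0.7071

-0.707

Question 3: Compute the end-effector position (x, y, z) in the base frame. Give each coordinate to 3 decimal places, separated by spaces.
after link 1: o_1 = (-2.1213, 2.1213, 2.0000)
after link 2: o_2 = (-7.0711, 2.8284, 2.0000)
after link 3: o_3 = (-10.6066, -0.7071, -1.0000)

-10.607 -0.707 -1.000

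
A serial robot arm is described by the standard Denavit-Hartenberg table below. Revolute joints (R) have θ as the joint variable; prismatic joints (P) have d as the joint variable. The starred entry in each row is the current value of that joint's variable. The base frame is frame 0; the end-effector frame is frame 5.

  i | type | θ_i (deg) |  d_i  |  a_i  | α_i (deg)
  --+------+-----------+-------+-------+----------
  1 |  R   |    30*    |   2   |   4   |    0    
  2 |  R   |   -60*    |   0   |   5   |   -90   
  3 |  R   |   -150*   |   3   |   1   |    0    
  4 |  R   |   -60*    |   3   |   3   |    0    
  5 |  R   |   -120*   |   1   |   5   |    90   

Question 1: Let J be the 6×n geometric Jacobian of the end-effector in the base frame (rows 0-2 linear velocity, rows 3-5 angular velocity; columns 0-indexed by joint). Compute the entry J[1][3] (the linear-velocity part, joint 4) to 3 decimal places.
axis z_3 = (0.5000,0.8660,0.0000); lever o_n−o_3 = (3.5000,2.5981,-4.0000)
cross product → J_v[:, 3] = (-3.4641,2.0000,-1.7321)
J_ω[:, 3] = z_3
entry J[1][3] = 2.0000

2.000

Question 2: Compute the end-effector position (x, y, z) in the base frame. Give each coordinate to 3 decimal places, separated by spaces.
12.044 5.129 -1.500

after link 1: o_1 = (3.4641, 2.0000, 2.0000)
after link 2: o_2 = (7.7942, -0.5000, 2.0000)
after link 3: o_3 = (8.5442, 2.5311, 2.5000)
after link 4: o_4 = (7.7942, 6.4282, 1.0000)
after link 5: o_5 = (12.0442, 5.1292, -1.5000)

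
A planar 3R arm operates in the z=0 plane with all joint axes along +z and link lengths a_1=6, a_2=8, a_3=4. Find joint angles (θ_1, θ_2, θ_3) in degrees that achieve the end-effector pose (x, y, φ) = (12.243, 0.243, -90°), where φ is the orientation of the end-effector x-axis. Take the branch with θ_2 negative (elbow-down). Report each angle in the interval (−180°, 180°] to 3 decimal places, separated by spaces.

44.995 -44.990 -90.005

wrist centre = target − a_3·(cos φ, sin φ) = (12.2430, 4.2430)
cos θ_2 = (167.8941−6²−8²)/(2·6·8) = 0.7072; θ_2 = -44.9900° (elbow-down)
β = atan2(4.2430,12.2430) = 19.1145°; ψ = atan2(-5.6559,11.6578) = -25.8806°
θ_1 = β − ψ = 44.9951°
θ_3 = φ − θ_1 − θ_2 = -90.0051° (wrapped to (-180°,180°])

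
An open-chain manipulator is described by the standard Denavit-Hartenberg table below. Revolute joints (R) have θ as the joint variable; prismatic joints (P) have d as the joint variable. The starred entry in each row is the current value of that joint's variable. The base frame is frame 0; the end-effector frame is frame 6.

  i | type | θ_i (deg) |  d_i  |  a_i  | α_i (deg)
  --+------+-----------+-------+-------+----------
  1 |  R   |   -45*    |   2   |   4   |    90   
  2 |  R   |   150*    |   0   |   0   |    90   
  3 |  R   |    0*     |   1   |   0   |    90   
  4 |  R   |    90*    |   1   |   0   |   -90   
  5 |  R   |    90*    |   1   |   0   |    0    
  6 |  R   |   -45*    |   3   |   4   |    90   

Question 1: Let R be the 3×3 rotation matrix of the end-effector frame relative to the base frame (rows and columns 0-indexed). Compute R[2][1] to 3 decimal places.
-0.500

End-effector y-axis (col 1 of R) = (0.6124,-0.6124,-0.5000)
R[2][1] = -0.5000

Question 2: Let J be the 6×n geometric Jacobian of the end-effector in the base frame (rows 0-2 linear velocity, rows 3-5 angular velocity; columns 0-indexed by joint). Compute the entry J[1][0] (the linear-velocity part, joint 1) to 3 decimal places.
axis z_0 = ẑ; lever o_n−o_0 = (5.3386,-7.9244,3.3155)
cross product → J_v[:, 0] = (7.9244,5.3386,-0.0000)
J_ω[:, 0] = z_0
entry J[1][0] = 5.3386

5.339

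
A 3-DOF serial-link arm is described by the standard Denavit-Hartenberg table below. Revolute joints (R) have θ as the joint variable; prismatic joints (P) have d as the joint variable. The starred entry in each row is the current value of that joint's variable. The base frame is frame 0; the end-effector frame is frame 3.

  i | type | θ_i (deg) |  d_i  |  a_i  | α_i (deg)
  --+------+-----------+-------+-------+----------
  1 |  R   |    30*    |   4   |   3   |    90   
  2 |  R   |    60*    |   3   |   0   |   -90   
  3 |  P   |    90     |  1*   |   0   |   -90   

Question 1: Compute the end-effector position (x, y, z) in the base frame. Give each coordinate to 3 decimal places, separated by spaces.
after link 1: o_1 = (2.5981, 1.5000, 4.0000)
after link 2: o_2 = (4.0981, -1.0981, 4.0000)
after link 3: o_3 = (3.3481, -1.5311, 4.5000)

3.348 -1.531 4.500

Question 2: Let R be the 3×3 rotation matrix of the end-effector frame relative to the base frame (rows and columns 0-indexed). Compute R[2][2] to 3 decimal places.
End-effector z-axis (col 2 of R) = (-0.4330,-0.2500,-0.8660)
R[2][2] = -0.8660

-0.866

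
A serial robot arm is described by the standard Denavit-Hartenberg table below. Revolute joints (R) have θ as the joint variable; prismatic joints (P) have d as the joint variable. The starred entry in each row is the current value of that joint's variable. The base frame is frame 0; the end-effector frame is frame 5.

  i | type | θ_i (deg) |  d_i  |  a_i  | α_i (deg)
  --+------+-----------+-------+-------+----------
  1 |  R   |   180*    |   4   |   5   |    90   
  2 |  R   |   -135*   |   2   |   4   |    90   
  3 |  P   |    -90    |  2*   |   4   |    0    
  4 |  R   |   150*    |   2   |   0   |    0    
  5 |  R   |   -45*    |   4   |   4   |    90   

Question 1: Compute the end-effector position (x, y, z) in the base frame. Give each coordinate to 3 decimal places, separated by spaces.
6.217 -0.965 4.096

after link 1: o_1 = (-5.0000, 0.0000, 4.0000)
after link 2: o_2 = (-2.1716, 2.0000, 1.1716)
after link 3: o_3 = (-0.7574, -2.0000, 2.5858)
after link 4: o_4 = (0.6569, -2.0000, 4.0000)
after link 5: o_5 = (6.2173, -0.9647, 4.0964)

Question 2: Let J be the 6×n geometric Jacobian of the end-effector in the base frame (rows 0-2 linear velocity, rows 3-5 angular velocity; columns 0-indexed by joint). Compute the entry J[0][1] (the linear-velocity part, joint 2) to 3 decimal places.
axis z_1 = (0.0000,1.0000,0.0000); lever o_n−o_1 = (11.2173,-0.9647,0.0964)
cross product → J_v[:, 1] = (0.0964,0.0000,-11.2173)
J_ω[:, 1] = z_1
entry J[0][1] = 0.0964

0.096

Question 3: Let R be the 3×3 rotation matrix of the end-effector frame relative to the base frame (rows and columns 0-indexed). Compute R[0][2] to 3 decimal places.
0.183

End-effector z-axis (col 2 of R) = (0.1830,-0.9659,-0.1830)
R[0][2] = 0.1830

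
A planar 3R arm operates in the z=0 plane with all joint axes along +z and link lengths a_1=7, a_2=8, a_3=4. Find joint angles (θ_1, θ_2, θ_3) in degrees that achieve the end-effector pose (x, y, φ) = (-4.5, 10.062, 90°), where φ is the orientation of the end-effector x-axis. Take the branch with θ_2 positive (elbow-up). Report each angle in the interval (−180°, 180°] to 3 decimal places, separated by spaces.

60.000 120.001 -90.001

wrist centre = target − a_3·(cos φ, sin φ) = (-4.5000, 6.0620)
cos θ_2 = (56.9978−7²−8²)/(2·7·8) = -0.5000; θ_2 = 120.0013° (elbow-up)
β = atan2(6.0620,-4.5000) = 126.5876°; ψ = atan2(6.9281,2.9998) = 66.5876°
θ_1 = β − ψ = 60.0000°
θ_3 = φ − θ_1 − θ_2 = -90.0013° (wrapped to (-180°,180°])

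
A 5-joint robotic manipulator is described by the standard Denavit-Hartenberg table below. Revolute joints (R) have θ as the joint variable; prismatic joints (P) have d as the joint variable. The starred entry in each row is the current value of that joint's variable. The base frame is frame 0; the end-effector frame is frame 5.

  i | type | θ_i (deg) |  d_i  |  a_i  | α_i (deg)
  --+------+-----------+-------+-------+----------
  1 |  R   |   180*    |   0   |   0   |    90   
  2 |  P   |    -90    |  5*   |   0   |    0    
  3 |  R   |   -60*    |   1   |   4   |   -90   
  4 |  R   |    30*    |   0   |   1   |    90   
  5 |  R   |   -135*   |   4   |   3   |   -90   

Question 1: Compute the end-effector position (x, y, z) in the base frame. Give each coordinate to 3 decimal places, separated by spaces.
after link 1: o_1 = (0.0000, 0.0000, 0.0000)
after link 2: o_2 = (0.0000, 5.0000, 0.0000)
after link 3: o_3 = (3.4641, 6.0000, -2.0000)
after link 4: o_4 = (4.2141, 5.5000, -2.4330)
after link 5: o_5 = (5.4158, 10.0248, -0.6773)

5.416 10.025 -0.677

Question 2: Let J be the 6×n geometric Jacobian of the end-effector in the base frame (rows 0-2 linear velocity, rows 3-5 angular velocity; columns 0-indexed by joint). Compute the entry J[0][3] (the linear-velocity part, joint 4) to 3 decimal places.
3.486

axis z_3 = (-0.5000,0.0000,-0.8660); lever o_n−o_3 = (1.9517,4.0248,1.3227)
cross product → J_v[:, 3] = (3.4855,-1.0289,-2.0124)
J_ω[:, 3] = z_3
entry J[0][3] = 3.4855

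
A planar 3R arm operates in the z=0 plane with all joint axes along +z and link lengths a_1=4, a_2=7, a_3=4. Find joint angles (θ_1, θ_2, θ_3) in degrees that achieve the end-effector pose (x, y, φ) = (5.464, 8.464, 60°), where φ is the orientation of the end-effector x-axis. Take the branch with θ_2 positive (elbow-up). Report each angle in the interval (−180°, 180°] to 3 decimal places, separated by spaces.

-30.002 120.002 -30.000

wrist centre = target − a_3·(cos φ, sin φ) = (3.4640, 4.9999)
cos θ_2 = (36.9983−4²−7²)/(2·4·7) = -0.5000; θ_2 = 120.0020° (elbow-up)
β = atan2(4.9999,3.4640) = 55.2852°; ψ = atan2(6.0621,0.4998) = 85.2869°
θ_1 = β − ψ = -30.0017°
θ_3 = φ − θ_1 − θ_2 = -30.0004° (wrapped to (-180°,180°])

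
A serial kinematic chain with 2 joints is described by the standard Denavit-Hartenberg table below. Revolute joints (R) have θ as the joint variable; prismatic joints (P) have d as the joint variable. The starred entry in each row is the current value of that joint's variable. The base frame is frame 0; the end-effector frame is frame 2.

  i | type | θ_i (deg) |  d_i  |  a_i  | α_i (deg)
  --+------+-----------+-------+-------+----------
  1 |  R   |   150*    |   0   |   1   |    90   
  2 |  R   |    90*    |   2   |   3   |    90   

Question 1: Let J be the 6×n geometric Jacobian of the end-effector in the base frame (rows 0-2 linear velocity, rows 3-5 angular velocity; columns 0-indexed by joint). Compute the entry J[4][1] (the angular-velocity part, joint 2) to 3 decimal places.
axis z_1 = (0.5000,0.8660,0.0000); lever o_n−o_1 = (1.0000,1.7321,3.0000)
cross product → J_v[:, 1] = (2.5981,-1.5000,0.0000)
J_ω[:, 1] = z_1
entry J[4][1] = 0.8660

0.866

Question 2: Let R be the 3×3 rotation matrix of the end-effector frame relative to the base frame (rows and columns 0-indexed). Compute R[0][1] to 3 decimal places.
End-effector y-axis (col 1 of R) = (0.5000,0.8660,0.0000)
R[0][1] = 0.5000

0.500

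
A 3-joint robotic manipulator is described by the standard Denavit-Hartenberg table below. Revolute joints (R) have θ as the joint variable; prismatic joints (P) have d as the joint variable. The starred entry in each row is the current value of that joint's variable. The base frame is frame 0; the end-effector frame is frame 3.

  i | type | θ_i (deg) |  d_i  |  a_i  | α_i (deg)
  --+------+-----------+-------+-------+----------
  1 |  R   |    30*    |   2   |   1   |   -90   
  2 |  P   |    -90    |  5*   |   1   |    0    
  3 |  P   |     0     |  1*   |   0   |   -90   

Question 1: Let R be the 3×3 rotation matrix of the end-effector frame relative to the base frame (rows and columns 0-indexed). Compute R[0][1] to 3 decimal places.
End-effector y-axis (col 1 of R) = (0.5000,-0.8660,-0.0000)
R[0][1] = 0.5000

0.500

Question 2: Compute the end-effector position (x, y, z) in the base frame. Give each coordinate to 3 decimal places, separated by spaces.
after link 1: o_1 = (0.8660, 0.5000, 2.0000)
after link 2: o_2 = (-1.6340, 4.8301, 3.0000)
after link 3: o_3 = (-2.1340, 5.6962, 3.0000)

-2.134 5.696 3.000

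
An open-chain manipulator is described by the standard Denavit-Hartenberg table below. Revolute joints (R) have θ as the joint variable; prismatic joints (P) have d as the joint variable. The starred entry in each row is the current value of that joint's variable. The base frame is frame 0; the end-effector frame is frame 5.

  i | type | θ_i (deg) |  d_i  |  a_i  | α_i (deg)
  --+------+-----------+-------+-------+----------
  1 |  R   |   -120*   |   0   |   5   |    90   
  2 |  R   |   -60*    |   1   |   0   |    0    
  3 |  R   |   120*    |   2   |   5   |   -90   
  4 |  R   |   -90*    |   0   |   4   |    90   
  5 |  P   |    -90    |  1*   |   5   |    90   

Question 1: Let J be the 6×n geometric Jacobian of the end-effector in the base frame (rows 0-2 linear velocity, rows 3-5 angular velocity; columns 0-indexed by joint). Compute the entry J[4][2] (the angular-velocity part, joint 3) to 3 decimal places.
axis z_2 = (-0.8660,0.5000,0.0000); lever o_n−o_2 = (-8.3612,-2.4821,0.9641)
cross product → J_v[:, 2] = (0.4821,0.8349,6.3301)
J_ω[:, 2] = z_2
entry J[4][2] = 0.5000

0.500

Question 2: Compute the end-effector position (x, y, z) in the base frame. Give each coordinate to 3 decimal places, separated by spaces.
-11.727 -6.312 0.964

after link 1: o_1 = (-2.5000, -4.3301, 0.0000)
after link 2: o_2 = (-3.3660, -3.8301, 0.0000)
after link 3: o_3 = (-6.3481, -4.9952, 4.3301)
after link 4: o_4 = (-9.8122, -2.9952, 4.3301)
after link 5: o_5 = (-11.7272, -6.3122, 0.9641)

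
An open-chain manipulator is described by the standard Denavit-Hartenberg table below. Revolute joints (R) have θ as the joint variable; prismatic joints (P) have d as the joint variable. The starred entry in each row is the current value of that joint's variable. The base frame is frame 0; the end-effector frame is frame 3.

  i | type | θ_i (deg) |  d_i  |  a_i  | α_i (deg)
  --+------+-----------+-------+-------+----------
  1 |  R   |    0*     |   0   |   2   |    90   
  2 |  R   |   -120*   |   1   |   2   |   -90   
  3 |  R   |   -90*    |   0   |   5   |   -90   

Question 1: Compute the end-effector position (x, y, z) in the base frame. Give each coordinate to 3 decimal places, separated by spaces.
1.000 -6.000 -1.732

after link 1: o_1 = (2.0000, 0.0000, 0.0000)
after link 2: o_2 = (1.0000, -1.0000, -1.7321)
after link 3: o_3 = (1.0000, -6.0000, -1.7321)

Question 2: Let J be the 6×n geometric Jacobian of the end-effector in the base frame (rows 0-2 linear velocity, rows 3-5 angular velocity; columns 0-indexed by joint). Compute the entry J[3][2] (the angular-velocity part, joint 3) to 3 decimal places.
axis z_2 = (0.8660,-0.0000,-0.5000); lever o_n−o_2 = (-0.0000,-5.0000,0.0000)
cross product → J_v[:, 2] = (-2.5000,0.0000,-4.3301)
J_ω[:, 2] = z_2
entry J[3][2] = 0.8660

0.866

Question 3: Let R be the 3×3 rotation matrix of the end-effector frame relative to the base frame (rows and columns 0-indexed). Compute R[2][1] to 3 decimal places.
End-effector y-axis (col 1 of R) = (-0.8660,0.0000,0.5000)
R[2][1] = 0.5000

0.500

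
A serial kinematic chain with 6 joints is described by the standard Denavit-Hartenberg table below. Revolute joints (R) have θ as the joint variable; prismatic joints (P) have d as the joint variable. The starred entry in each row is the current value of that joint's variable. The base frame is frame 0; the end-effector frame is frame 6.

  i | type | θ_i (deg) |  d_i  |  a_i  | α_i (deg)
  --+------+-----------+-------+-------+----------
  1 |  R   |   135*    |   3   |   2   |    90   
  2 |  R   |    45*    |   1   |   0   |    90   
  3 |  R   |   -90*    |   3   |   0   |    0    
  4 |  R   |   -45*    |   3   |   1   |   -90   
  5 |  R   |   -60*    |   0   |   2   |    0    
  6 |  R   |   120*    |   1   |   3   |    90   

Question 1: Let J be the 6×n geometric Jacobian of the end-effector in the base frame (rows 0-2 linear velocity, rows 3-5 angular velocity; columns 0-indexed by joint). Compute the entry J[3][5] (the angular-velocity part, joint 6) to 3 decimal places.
axis z_5 = (-0.8536,-0.1464,0.5000); lever o_n−o_5 = (0.2258,-2.7258,1.5871)
cross product → J_v[:, 5] = (1.1305,1.4676,2.3597)
J_ω[:, 5] = z_5
entry J[3][5] = -0.8536

-0.854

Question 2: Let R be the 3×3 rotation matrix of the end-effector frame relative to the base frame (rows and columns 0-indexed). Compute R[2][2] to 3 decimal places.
End-effector z-axis (col 2 of R) = (-0.3768,-0.4892,-0.7866)
R[2][2] = -0.7866

-0.787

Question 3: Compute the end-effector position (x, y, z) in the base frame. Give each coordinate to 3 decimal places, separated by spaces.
after link 1: o_1 = (-1.4142, 1.4142, 3.0000)
after link 2: o_2 = (-0.7071, 2.1213, 3.0000)
after link 3: o_3 = (-2.2071, 3.6213, 0.8787)
after link 4: o_4 = (-3.8536, 4.2678, -1.7426)
after link 5: o_5 = (-4.8660, 4.2802, -3.4674)
after link 6: o_6 = (-4.6402, 1.5544, -1.8803)

-4.640 1.554 -1.880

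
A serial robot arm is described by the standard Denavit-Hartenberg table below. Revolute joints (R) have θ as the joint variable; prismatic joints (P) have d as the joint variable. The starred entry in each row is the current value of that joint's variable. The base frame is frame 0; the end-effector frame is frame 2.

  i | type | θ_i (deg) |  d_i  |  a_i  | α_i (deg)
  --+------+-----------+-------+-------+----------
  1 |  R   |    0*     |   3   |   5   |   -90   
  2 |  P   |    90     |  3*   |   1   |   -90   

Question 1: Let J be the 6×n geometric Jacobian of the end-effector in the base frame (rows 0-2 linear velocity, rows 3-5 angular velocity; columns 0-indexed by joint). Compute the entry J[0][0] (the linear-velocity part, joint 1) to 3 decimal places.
axis z_0 = ẑ; lever o_n−o_0 = (5.0000,3.0000,2.0000)
cross product → J_v[:, 0] = (-3.0000,5.0000,0.0000)
J_ω[:, 0] = z_0
entry J[0][0] = -3.0000

-3.000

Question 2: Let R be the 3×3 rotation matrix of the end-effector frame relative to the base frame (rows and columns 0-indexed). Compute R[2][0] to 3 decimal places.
-1.000

End-effector x-axis (col 0 of R) = (0.0000,0.0000,-1.0000)
R[2][0] = -1.0000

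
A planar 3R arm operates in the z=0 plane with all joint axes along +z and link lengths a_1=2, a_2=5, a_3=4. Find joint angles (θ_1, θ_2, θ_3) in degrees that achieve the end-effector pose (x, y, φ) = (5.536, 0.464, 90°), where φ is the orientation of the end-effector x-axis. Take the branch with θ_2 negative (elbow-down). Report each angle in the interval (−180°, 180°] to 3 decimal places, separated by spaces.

wrist centre = target − a_3·(cos φ, sin φ) = (5.5360, -3.5360)
cos θ_2 = (43.1506−2²−5²)/(2·2·5) = 0.7075; θ_2 = -44.9657° (elbow-down)
β = atan2(-3.5360,5.5360) = -32.5675°; ψ = atan2(-3.5334,5.5376) = -32.5408°
θ_1 = β − ψ = -0.0267°
θ_3 = φ − θ_1 − θ_2 = 134.9924° (wrapped to (-180°,180°])

-0.027 -44.966 134.992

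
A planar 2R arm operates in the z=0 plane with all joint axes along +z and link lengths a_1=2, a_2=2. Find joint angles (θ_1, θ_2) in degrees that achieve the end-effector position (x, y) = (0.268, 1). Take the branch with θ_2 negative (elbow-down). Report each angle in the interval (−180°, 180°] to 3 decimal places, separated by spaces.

149.997 -150.000

cos θ_2 = (1.0718−2²−2²)/(2·2·2) = -0.8660; θ_2 = -149.9996° (elbow-down)
β = atan2(1.0000,0.2680) = 74.9973°; ψ = atan2(-1.0000,0.2680) = -74.9998°
θ_1 = β − ψ = 149.9971°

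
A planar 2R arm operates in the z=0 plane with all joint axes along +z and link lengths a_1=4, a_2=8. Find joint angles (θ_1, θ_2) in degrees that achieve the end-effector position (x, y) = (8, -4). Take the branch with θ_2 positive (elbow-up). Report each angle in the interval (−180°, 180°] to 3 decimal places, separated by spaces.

cos θ_2 = (80.0000−4²−8²)/(2·4·8) = 0.0000; θ_2 = 90.0000° (elbow-up)
β = atan2(-4.0000,8.0000) = -26.5651°; ψ = atan2(8.0000,4.0000) = 63.4349°
θ_1 = β − ψ = -90.0000°

-90.000 90.000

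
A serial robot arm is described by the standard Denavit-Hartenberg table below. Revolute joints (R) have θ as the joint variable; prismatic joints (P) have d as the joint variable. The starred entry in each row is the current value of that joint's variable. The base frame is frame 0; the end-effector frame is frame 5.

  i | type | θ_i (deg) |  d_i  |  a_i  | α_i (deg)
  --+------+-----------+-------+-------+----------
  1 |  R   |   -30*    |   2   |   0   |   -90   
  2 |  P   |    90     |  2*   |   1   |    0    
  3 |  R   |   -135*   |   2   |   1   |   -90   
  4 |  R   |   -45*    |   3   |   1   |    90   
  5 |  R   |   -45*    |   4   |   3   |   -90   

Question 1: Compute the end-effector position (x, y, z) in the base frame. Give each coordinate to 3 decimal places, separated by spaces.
after link 1: o_1 = (0.0000, 0.0000, 2.0000)
after link 2: o_2 = (1.0000, 1.7321, 1.0000)
after link 3: o_3 = (2.6124, 3.1105, 1.7071)
after link 4: o_4 = (5.2361, 2.4123, 0.0858)
after link 5: o_5 = (5.2877, 7.3805, 0.6464)

5.288 7.380 0.646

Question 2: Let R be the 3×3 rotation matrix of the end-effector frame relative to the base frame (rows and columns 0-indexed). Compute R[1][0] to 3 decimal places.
0.506

End-effector x-axis (col 0 of R) = (0.1232,0.5062,0.8536)
R[1][0] = 0.5062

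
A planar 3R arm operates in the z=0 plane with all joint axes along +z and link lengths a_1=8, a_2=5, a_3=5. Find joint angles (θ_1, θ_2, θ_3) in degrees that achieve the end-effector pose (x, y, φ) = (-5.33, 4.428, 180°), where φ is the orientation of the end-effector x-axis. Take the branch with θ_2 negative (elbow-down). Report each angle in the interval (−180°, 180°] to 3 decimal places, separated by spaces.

128.524 -150.003 -158.522

wrist centre = target − a_3·(cos φ, sin φ) = (-0.3300, 4.4280)
cos θ_2 = (19.7161−8²−5²)/(2·8·5) = -0.8660; θ_2 = -150.0027° (elbow-down)
β = atan2(4.4280,-0.3300) = 94.2621°; ψ = atan2(-2.4998,3.6698) = -34.2623°
θ_1 = β − ψ = 128.5244°
θ_3 = φ − θ_1 − θ_2 = -158.5217° (wrapped to (-180°,180°])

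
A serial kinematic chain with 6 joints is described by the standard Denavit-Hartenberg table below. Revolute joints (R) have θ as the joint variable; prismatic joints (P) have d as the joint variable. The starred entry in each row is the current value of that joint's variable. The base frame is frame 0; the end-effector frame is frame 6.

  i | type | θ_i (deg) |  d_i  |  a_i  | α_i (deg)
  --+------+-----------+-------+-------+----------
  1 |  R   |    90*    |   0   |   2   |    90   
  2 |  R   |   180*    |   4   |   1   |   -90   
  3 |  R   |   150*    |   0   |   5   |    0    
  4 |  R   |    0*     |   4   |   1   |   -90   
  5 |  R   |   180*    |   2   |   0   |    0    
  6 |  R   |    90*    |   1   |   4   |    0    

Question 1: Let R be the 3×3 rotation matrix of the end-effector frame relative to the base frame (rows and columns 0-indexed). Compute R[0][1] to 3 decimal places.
-0.500

End-effector y-axis (col 1 of R) = (-0.5000,0.8660,-0.0000)
R[0][1] = -0.5000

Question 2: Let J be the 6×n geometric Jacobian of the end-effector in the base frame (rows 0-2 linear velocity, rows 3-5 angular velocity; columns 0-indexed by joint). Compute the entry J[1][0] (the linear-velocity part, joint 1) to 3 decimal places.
3.598

axis z_0 = ẑ; lever o_n−o_0 = (3.5981,7.6962,-8.0000)
cross product → J_v[:, 0] = (-7.6962,3.5981,0.0000)
J_ω[:, 0] = z_0
entry J[1][0] = 3.5981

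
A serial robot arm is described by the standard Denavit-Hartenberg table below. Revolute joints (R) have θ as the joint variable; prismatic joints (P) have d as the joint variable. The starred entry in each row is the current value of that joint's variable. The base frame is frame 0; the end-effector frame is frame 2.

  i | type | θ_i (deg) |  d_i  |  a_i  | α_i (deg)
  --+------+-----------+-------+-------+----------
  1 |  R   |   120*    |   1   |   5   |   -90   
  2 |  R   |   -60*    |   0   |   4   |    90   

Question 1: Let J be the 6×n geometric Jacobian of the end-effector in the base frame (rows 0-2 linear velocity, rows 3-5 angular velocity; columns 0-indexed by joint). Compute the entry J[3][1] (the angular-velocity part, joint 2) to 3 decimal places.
-0.866

axis z_1 = (-0.8660,-0.5000,0.0000); lever o_n−o_1 = (-1.0000,1.7321,3.4641)
cross product → J_v[:, 1] = (-1.7321,3.0000,-2.0000)
J_ω[:, 1] = z_1
entry J[3][1] = -0.8660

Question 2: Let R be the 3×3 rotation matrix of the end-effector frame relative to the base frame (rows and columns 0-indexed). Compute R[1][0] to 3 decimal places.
End-effector x-axis (col 0 of R) = (-0.2500,0.4330,0.8660)
R[1][0] = 0.4330

0.433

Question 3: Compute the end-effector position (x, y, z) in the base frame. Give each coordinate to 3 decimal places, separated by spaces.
after link 1: o_1 = (-2.5000, 4.3301, 1.0000)
after link 2: o_2 = (-3.5000, 6.0622, 4.4641)

-3.500 6.062 4.464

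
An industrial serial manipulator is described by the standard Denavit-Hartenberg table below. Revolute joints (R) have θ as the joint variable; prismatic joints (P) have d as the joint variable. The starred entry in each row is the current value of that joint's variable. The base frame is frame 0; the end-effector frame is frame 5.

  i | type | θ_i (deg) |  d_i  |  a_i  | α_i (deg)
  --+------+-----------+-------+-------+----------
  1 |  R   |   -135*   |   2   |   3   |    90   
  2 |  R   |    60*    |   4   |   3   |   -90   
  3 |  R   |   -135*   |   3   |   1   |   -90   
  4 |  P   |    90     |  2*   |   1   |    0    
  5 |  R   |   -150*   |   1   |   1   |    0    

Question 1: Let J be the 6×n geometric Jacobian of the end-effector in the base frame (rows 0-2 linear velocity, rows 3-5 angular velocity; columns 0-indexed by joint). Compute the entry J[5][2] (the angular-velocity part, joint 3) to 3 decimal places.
0.500

axis z_2 = (0.6124,0.6124,0.5000); lever o_n−o_2 = (-0.8699,3.6301,2.3516)
cross product → J_v[:, 2] = (-0.3750,-1.8750,2.7557)
J_ω[:, 2] = z_2
entry J[5][2] = 0.5000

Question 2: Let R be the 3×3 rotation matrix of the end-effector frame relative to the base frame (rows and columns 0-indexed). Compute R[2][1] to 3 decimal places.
End-effector y-axis (col 1 of R) = (-0.5227,0.3433,-0.7803)
R[2][1] = -0.7803

-0.780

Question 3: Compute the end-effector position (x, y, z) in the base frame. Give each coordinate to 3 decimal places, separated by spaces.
after link 1: o_1 = (-2.1213, -2.1213, 2.0000)
after link 2: o_2 = (-6.0104, -0.3536, 4.5981)
after link 3: o_3 = (-4.4233, 2.2336, 5.4857)
after link 4: o_4 = (-6.5357, 2.1212, 6.2104)
after link 5: o_5 = (-6.8803, 3.2765, 6.9496)

-6.880 3.277 6.950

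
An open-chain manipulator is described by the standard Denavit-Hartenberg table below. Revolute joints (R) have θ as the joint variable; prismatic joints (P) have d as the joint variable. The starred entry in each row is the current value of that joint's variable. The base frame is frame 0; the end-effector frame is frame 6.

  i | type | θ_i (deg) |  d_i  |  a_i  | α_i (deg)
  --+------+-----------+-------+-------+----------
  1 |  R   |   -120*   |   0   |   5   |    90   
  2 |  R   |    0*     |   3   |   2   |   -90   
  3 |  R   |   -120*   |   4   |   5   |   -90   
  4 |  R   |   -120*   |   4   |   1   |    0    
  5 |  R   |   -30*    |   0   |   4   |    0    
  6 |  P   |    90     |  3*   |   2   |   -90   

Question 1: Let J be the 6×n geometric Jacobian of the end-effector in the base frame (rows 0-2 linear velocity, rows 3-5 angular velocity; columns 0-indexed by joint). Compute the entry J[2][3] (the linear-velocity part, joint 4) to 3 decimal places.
axis z_3 = (-0.8660,-0.5000,0.0000); lever o_n−o_3 = (-4.5801,-6.0670,4.5981)
cross product → J_v[:, 3] = (-2.2990,3.9821,2.9641)
J_ω[:, 3] = z_3
entry J[2][3] = 2.9641

2.964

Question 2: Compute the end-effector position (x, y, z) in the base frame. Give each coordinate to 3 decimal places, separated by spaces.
-13.178 -6.299 8.598

after link 1: o_1 = (-2.5000, -4.3301, 0.0000)
after link 2: o_2 = (-6.0981, -4.5622, 0.0000)
after link 3: o_3 = (-8.5981, -0.2321, 4.0000)
after link 4: o_4 = (-11.8122, -2.6651, 4.8660)
after link 5: o_5 = (-10.0801, -5.6651, 6.8660)
after link 6: o_6 = (-13.1782, -6.2990, 8.5981)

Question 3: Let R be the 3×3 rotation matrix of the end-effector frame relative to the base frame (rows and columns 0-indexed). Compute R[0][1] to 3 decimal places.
0.866

End-effector y-axis (col 1 of R) = (0.8660,0.5000,-0.0000)
R[0][1] = 0.8660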